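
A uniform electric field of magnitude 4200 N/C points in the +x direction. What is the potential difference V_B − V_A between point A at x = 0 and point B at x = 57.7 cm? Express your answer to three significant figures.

-2420 V

In a uniform field, potential decreases in the direction of E: V_B − V_A = −E·Δx.
V_B − V_A = −(4200 V/m)(0.577 m) = -2420 V.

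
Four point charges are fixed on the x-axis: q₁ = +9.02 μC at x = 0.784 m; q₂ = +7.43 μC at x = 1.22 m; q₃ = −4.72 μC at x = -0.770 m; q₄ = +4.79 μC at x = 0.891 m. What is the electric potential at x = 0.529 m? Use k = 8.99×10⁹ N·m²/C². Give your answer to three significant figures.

Electric potential is a scalar, so the contributions from each charge add algebraically: V = Σ kqᵢ/rᵢ.
Distances from the field point to each charge: r₁ = 0.255 m, r₂ = 0.691 m, r₃ = 1.30 m, r₄ = 0.362 m.
V = k[(9.02×10⁻⁶)/(0.255) + (7.43×10⁻⁶)/(0.691) + (-4.72×10⁻⁶)/(1.30) + (4.79×10⁻⁶)/(0.362)] = 5.01×10⁵ V.

5.01×10⁵ V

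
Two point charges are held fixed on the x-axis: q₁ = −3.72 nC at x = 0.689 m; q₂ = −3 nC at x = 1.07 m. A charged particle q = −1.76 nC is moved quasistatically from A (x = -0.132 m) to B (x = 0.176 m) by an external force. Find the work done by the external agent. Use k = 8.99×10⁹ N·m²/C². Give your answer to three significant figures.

For quasistatic motion the external work equals the change in potential energy: W_ext = qΔV = q(V_B − V_A).
At A: distances to the source charges are 0.821 m, 1.20 m; V_A = Σ kqᵢ/rᵢ = -63.2 V.
At B: distances to the source charges are 0.513 m, 0.894 m; V_B = Σ kqᵢ/rᵢ = -95.4 V.
ΔV = V_B − V_A = -32.2 V.
W_ext = qΔV = (-1.76×10⁻⁹ C)(-32.2 V) = 5.66×10⁻⁸ J.

5.66×10⁻⁸ J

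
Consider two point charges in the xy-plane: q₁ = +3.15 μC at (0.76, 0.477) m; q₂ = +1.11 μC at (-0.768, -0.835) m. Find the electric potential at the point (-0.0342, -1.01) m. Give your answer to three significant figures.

Electric potential is a scalar, so the contributions from each charge add algebraically: V = Σ kqᵢ/rᵢ.
Distances from the field point to each charge: r₁ = 1.69 m, r₂ = 0.754 m.
V = k[(3.15×10⁻⁶)/(1.69) + (1.11×10⁻⁶)/(0.754)] = 3.00×10⁴ V.

3.00×10⁴ V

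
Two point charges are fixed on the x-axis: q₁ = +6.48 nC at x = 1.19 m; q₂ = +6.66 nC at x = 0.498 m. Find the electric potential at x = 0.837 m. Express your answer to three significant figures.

342 V

The total potential is the scalar sum of each charge's contribution, V = Σ kqᵢ/rᵢ.
Distances from the field point to each charge: r₁ = 0.353 m, r₂ = 0.339 m.
V = k[(6.48×10⁻⁹)/(0.353) + (6.66×10⁻⁹)/(0.339)] = 342 V.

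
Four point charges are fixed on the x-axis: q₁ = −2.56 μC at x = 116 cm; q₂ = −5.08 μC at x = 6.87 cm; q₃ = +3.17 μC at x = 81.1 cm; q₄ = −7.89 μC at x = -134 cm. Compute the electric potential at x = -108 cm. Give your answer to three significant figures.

The total potential is the scalar sum of each charge's contribution, V = Σ kqᵢ/rᵢ.
Distances from the field point to each charge: r₁ = 2.24 m, r₂ = 1.15 m, r₃ = 1.89 m, r₄ = 0.260 m.
V = k[(-2.56×10⁻⁶)/(2.24) + (-5.08×10⁻⁶)/(1.15) + (3.17×10⁻⁶)/(1.89) + (-7.89×10⁻⁶)/(0.260)] = -3.08×10⁵ V.

-3.08×10⁵ V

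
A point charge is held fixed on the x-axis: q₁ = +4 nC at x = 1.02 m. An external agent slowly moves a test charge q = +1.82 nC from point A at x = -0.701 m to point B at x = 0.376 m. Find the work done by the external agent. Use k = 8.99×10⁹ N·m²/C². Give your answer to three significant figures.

For quasistatic motion the external work equals the change in potential energy: W_ext = qΔV = q(V_B − V_A).
At A: distance to the source charge is 1.72 m; V_A = kq₁/r = 20.9 V.
At B: distance to the source charge is 0.644 m; V_B = kq₁/r = 55.8 V.
ΔV = V_B − V_A = 34.9 V.
W_ext = qΔV = (1.82×10⁻⁹ C)(34.9 V) = 6.36×10⁻⁸ J.

6.36×10⁻⁸ J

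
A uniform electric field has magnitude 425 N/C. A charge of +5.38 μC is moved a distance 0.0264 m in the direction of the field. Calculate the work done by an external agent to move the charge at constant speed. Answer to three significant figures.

-6.04×10⁻⁵ J

The potential change for a displacement 0.0264 m in the direction of the field is ΔV = −Ed = -11.2 V.
W_ext = qΔV = -6.04×10⁻⁵ J.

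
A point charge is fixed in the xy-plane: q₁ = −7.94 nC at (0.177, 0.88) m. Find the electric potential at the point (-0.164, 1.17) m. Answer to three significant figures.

-159 V

The total potential is the scalar sum of each charge's contribution, V = Σ kqᵢ/rᵢ.
Distances from the field point to each charge: r₁ = 0.448 m.
V = k[(-7.94×10⁻⁹)/(0.448)] = -159 V.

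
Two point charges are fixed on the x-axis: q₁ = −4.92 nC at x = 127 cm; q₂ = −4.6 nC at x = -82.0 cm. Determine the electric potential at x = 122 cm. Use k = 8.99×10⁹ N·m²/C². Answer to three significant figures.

-905 V

The total potential is the scalar sum of each charge's contribution, V = Σ kqᵢ/rᵢ.
Distances from the field point to each charge: r₁ = 0.0500 m, r₂ = 2.04 m.
V = k[(-4.92×10⁻⁹)/(0.0500) + (-4.60×10⁻⁹)/(2.04)] = -905 V.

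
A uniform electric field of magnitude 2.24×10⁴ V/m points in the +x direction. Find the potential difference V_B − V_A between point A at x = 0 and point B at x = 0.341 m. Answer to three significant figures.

In a uniform field, potential decreases in the direction of E: V_B − V_A = −E·Δx.
V_B − V_A = −(2.24×10⁴ V/m)(0.341 m) = -7640 V.

-7640 V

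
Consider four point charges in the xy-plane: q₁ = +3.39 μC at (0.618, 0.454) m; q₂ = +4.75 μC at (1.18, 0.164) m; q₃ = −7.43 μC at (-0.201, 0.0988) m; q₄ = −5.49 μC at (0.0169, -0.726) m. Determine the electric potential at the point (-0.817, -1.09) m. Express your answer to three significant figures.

Electric potential is a scalar, so the contributions from each charge add algebraically: V = Σ kqᵢ/rᵢ.
Distances from the field point to each charge: r₁ = 2.11 m, r₂ = 2.36 m, r₃ = 1.34 m, r₄ = 0.910 m.
V = k[(3.39×10⁻⁶)/(2.11) + (4.75×10⁻⁶)/(2.36) + (-7.43×10⁻⁶)/(1.34) + (-5.49×10⁻⁶)/(0.910)] = -7.16×10⁴ V.

-7.16×10⁴ V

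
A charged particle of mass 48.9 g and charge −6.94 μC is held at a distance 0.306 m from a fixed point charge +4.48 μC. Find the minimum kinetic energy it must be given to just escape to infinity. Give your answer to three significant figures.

0.913 J

To just escape, total mechanical energy must reach zero at infinity: ½mv²_min + U = 0, so ½mv²_min = −U = |kQq|/r.
|U| = |kQq|/r = (8.99×10⁹ N·m²/C²)(4.48×10⁻⁶)(6.94×10⁻⁶)/(0.306) = 0.913 J.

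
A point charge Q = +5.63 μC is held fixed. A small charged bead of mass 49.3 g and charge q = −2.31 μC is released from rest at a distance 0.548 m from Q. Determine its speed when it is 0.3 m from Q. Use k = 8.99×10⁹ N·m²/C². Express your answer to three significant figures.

Only the electrostatic force acts, so mechanical energy is conserved: ½mv² = U₁ − U₂ = kQq(1/r₁ − 1/r₂).
U₁ − U₂ = (8.99×10⁹ N·m²/C²)(5.63×10⁻⁶ C)(-2.31×10⁻⁶ C)(1/0.548 − 1/0.300) = 0.176 J.
v = √(2·0.176/0.0493) = 2.67 m/s.

2.67 m/s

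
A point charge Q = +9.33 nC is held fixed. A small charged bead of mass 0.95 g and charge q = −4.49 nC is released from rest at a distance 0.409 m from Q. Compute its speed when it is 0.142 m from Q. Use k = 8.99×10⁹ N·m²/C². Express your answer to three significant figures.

0.0604 m/s

Only the electrostatic force acts, so mechanical energy is conserved: ½mv² = U₁ − U₂ = kQq(1/r₁ − 1/r₂).
U₁ − U₂ = (8.99×10⁹ N·m²/C²)(9.33×10⁻⁹ C)(-4.49×10⁻⁹ C)(1/0.409 − 1/0.142) = 1.73×10⁻⁶ J.
v = √(2·1.73×10⁻⁶/9.50×10⁻⁴) = 0.0604 m/s.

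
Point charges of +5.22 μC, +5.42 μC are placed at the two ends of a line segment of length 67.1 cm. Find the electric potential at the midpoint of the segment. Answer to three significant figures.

2.85×10⁵ V

Electric potential is a scalar, so the contributions from each charge add algebraically: V = Σ kqᵢ/rᵢ.
Each charge is 0.335 m from the midpoint.
V = k[(5.22×10⁻⁶)/(0.335) + (5.42×10⁻⁶)/(0.335)] = 2.85×10⁵ V.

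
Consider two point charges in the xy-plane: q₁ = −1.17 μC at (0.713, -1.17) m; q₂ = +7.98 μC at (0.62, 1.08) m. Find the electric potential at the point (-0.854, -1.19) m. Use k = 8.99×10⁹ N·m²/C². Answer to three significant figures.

Electric potential is a scalar, so the contributions from each charge add algebraically: V = Σ kqᵢ/rᵢ.
Distances from the field point to each charge: r₁ = 1.57 m, r₂ = 2.71 m.
V = k[(-1.17×10⁻⁶)/(1.57) + (7.98×10⁻⁶)/(2.71)] = 1.98×10⁴ V.

1.98×10⁴ V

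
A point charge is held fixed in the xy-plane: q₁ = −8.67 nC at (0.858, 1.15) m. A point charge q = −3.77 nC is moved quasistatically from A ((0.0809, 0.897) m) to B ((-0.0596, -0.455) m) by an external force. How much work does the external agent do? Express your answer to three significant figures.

For quasistatic motion the external work equals the change in potential energy: W_ext = qΔV = q(V_B − V_A).
At A: distance to the source charge is 0.817 m; V_A = kq₁/r = -95.4 V.
At B: distance to the source charge is 1.85 m; V_B = kq₁/r = -42.2 V.
ΔV = V_B − V_A = 53.2 V.
W_ext = qΔV = (-3.77×10⁻⁹ C)(53.2 V) = -2.01×10⁻⁷ J.

-2.01×10⁻⁷ J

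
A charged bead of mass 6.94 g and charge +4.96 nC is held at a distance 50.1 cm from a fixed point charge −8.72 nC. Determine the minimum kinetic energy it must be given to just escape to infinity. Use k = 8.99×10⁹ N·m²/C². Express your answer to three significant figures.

7.76×10⁻⁷ J

To just escape, total mechanical energy must reach zero at infinity: ½mv²_min + U = 0, so ½mv²_min = −U = |kQq|/r.
|U| = |kQq|/r = (8.99×10⁹ N·m²/C²)(8.72×10⁻⁹)(4.96×10⁻⁹)/(0.501) = 7.76×10⁻⁷ J.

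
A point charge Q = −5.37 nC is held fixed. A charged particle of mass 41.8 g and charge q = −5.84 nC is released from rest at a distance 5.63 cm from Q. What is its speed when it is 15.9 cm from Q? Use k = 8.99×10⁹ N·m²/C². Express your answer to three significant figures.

Only the electrostatic force acts, so mechanical energy is conserved: ½mv² = U₁ − U₂ = kQq(1/r₁ − 1/r₂).
U₁ − U₂ = (8.99×10⁹ N·m²/C²)(-5.37×10⁻⁹ C)(-5.84×10⁻⁹ C)(1/0.0563 − 1/0.159) = 3.23×10⁻⁶ J.
v = √(2·3.23×10⁻⁶/0.0418) = 0.0124 m/s.

0.0124 m/s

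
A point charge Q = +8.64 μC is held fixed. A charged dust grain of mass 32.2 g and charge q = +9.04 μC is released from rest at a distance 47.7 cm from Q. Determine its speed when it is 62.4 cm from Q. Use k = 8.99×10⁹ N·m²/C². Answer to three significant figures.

Only the electrostatic force acts, so mechanical energy is conserved: ½mv² = U₁ − U₂ = kQq(1/r₁ − 1/r₂).
U₁ − U₂ = (8.99×10⁹ N·m²/C²)(8.64×10⁻⁶ C)(9.04×10⁻⁶ C)(1/0.477 − 1/0.624) = 0.347 J.
v = √(2·0.347/0.0322) = 4.64 m/s.

4.64 m/s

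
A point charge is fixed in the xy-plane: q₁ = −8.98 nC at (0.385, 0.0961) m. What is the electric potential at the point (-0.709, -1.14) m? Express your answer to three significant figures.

-48.9 V

The total potential is the scalar sum of each charge's contribution, V = Σ kqᵢ/rᵢ.
Distances from the field point to each charge: r₁ = 1.65 m.
V = k[(-8.98×10⁻⁹)/(1.65)] = -48.9 V.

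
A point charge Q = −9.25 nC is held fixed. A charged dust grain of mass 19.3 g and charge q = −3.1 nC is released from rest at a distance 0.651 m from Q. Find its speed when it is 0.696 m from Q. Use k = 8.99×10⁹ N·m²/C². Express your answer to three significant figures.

Only the electrostatic force acts, so mechanical energy is conserved: ½mv² = U₁ − U₂ = kQq(1/r₁ − 1/r₂).
U₁ − U₂ = (8.99×10⁹ N·m²/C²)(-9.25×10⁻⁹ C)(-3.10×10⁻⁹ C)(1/0.651 − 1/0.696) = 2.56×10⁻⁸ J.
v = √(2·2.56×10⁻⁸/0.0193) = 1.63×10⁻³ m/s.

1.63×10⁻³ m/s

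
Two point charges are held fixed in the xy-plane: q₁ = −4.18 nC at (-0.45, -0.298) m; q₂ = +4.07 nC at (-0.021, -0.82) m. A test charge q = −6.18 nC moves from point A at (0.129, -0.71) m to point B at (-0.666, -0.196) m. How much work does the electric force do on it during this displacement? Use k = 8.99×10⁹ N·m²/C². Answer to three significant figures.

-1.61×10⁻⁶ J

The work done by the electric force is W_field = −ΔU = −q(V_B − V_A) = q(V_A − V_B).
At A: distances to the source charges are 0.711 m, 0.186 m; V_A = Σ kqᵢ/rᵢ = 144 V.
At B: distances to the source charges are 0.239 m, 0.897 m; V_B = Σ kqᵢ/rᵢ = -117 V.
ΔV = V_B − V_A = -260 V.
W_field = −qΔV = −(-6.18×10⁻⁹ C)(-260 V) = -1.61×10⁻⁶ J.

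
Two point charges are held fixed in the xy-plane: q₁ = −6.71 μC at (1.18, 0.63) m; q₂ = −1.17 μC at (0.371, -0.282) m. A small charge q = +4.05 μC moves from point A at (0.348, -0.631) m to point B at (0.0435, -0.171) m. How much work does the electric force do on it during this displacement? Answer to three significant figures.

0.0154 J

The work done by the electric force is W_field = −ΔU = −q(V_B − V_A) = q(V_A − V_B).
At A: distances to the source charges are 1.51 m, 0.350 m; V_A = Σ kqᵢ/rᵢ = -7.00×10⁴ V.
At B: distances to the source charges are 1.39 m, 0.346 m; V_B = Σ kqᵢ/rᵢ = -7.38×10⁴ V.
ΔV = V_B − V_A = -3800 V.
W_field = −qΔV = −(4.05×10⁻⁶ C)(-3800 V) = 0.0154 J.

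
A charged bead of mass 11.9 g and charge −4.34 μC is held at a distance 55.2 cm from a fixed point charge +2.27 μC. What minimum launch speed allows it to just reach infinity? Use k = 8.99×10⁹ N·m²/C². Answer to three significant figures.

5.19 m/s

To just escape, total mechanical energy must reach zero at infinity: ½mv²_min + U = 0, so ½mv²_min = −U = |kQq|/r.
|U| = |kQq|/r = (8.99×10⁹ N·m²/C²)(2.27×10⁻⁶)(4.34×10⁻⁶)/(0.552) = 0.160 J.
v_min = √(2|U|/m) = √(2·0.160/0.0119) = 5.19 m/s.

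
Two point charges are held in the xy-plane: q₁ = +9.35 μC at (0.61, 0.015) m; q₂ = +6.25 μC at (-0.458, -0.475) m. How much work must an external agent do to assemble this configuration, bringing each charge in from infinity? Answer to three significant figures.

The work to assemble the configuration equals its total potential energy, U = Σ kqᵢqⱼ/rᵢⱼ over all pairs.
Pair separations: r₁₂ = 1.18 m.
U = (0.447) = 0.447 J.

0.447 J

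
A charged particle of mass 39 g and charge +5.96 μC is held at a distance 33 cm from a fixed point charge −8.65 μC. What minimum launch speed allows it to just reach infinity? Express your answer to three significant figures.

To just escape, total mechanical energy must reach zero at infinity: ½mv²_min + U = 0, so ½mv²_min = −U = |kQq|/r.
|U| = |kQq|/r = (8.99×10⁹ N·m²/C²)(8.65×10⁻⁶)(5.96×10⁻⁶)/(0.330) = 1.40 J.
v_min = √(2|U|/m) = √(2·1.40/0.0390) = 8.49 m/s.

8.49 m/s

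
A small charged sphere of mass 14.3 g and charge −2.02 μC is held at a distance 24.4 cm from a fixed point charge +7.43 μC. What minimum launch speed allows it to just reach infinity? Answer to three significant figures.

8.79 m/s

To just escape, total mechanical energy must reach zero at infinity: ½mv²_min + U = 0, so ½mv²_min = −U = |kQq|/r.
|U| = |kQq|/r = (8.99×10⁹ N·m²/C²)(7.43×10⁻⁶)(2.02×10⁻⁶)/(0.244) = 0.553 J.
v_min = √(2|U|/m) = √(2·0.553/0.0143) = 8.79 m/s.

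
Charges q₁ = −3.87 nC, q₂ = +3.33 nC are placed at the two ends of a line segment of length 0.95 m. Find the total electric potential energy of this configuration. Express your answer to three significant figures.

The work to assemble the configuration equals its total potential energy, U = Σ kqᵢqⱼ/rᵢⱼ over all pairs.
The separation is r = 0.950 m.
U = (-1.22×10⁻⁷) = -1.22×10⁻⁷ J.

-1.22×10⁻⁷ J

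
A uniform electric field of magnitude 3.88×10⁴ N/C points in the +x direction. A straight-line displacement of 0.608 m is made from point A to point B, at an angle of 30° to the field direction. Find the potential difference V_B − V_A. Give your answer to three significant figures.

Only the component of displacement along E changes the potential: ΔV = −E·d·cosθ.
ΔV = −(3.88×10⁴ V/m)(0.608 m)cos30° = -2.04×10⁴ V.

-2.04×10⁴ V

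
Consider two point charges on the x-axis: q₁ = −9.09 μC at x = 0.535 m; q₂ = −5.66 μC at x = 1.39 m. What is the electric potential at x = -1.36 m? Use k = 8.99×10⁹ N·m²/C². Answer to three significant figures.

Electric potential is a scalar, so the contributions from each charge add algebraically: V = Σ kqᵢ/rᵢ.
Distances from the field point to each charge: r₁ = 1.90 m, r₂ = 2.75 m.
V = k[(-9.09×10⁻⁶)/(1.90) + (-5.66×10⁻⁶)/(2.75)] = -6.16×10⁴ V.

-6.16×10⁴ V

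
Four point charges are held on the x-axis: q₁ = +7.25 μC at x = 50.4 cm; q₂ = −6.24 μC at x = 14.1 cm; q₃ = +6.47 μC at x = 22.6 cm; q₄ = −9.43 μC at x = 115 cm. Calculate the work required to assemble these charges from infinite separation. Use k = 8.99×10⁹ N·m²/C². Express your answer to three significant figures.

The assembly work is the sum of pairwise potential energies, U = Σ_{i<j} kqᵢqⱼ/rᵢⱼ.
Pair separations: r₁₂ = 0.363 m, r₁₃ = 0.278 m, r₁₄ = 0.646 m, r₂₃ = 0.0850 m, r₂₄ = 1.01 m, r₃₄ = 0.924 m.
Summing all 6 pair terms gives U = -4.89 J.

-4.89 J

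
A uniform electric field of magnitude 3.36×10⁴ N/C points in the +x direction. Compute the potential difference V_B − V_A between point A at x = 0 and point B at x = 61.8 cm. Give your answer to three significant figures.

-2.08×10⁴ V

In a uniform field, potential decreases in the direction of E: V_B − V_A = −E·Δx.
V_B − V_A = −(3.36×10⁴ V/m)(0.618 m) = -2.08×10⁴ V.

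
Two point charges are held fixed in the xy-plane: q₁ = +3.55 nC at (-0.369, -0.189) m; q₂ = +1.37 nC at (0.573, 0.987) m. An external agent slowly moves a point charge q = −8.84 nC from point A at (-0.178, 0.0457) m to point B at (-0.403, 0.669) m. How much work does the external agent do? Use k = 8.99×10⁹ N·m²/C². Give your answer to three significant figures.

5.88×10⁻⁷ J

For quasistatic motion the external work equals the change in potential energy: W_ext = qΔV = q(V_B − V_A).
At A: distances to the source charges are 0.303 m, 1.20 m; V_A = Σ kqᵢ/rᵢ = 116 V.
At B: distances to the source charges are 0.859 m, 1.03 m; V_B = Σ kqᵢ/rᵢ = 49.2 V.
ΔV = V_B − V_A = -66.5 V.
W_ext = qΔV = (-8.84×10⁻⁹ C)(-66.5 V) = 5.88×10⁻⁷ J.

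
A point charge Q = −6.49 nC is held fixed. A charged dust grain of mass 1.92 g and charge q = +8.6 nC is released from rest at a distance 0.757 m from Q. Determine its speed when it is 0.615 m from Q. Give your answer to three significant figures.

0.0126 m/s

Only the electrostatic force acts, so mechanical energy is conserved: ½mv² = U₁ − U₂ = kQq(1/r₁ − 1/r₂).
U₁ − U₂ = (8.99×10⁹ N·m²/C²)(-6.49×10⁻⁹ C)(8.60×10⁻⁹ C)(1/0.757 − 1/0.615) = 1.53×10⁻⁷ J.
v = √(2·1.53×10⁻⁷/1.92×10⁻³) = 0.0126 m/s.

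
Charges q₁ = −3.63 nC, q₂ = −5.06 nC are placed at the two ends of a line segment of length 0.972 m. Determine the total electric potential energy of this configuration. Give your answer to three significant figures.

1.70×10⁻⁷ J

The assembly work is the sum of pairwise potential energies, U = Σ_{i<j} kqᵢqⱼ/rᵢⱼ.
The separation is r = 0.972 m.
U = (1.70×10⁻⁷) = 1.70×10⁻⁷ J.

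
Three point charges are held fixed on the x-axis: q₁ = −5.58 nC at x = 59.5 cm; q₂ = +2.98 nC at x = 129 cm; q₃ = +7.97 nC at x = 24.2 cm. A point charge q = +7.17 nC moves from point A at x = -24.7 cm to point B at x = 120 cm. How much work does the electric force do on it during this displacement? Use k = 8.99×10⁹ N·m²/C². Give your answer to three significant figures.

The work done by the electric force is W_field = −ΔU = −q(V_B − V_A) = q(V_A − V_B).
At A: distances to the source charges are 0.842 m, 1.54 m, 0.489 m; V_A = Σ kqᵢ/rᵢ = 104 V.
At B: distances to the source charges are 0.605 m, 0.0900 m, 0.958 m; V_B = Σ kqᵢ/rᵢ = 290 V.
ΔV = V_B − V_A = 185 V.
W_field = −qΔV = −(7.17×10⁻⁹ C)(185 V) = -1.33×10⁻⁶ J.

-1.33×10⁻⁶ J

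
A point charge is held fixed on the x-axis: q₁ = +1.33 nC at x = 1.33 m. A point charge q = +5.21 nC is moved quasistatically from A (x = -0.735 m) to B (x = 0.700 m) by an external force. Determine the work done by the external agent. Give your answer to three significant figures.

6.87×10⁻⁸ J

For quasistatic motion the external work equals the change in potential energy: W_ext = qΔV = q(V_B − V_A).
At A: distance to the source charge is 2.06 m; V_A = kq₁/r = 5.79 V.
At B: distance to the source charge is 0.630 m; V_B = kq₁/r = 19.0 V.
ΔV = V_B − V_A = 13.2 V.
W_ext = qΔV = (5.21×10⁻⁹ C)(13.2 V) = 6.87×10⁻⁸ J.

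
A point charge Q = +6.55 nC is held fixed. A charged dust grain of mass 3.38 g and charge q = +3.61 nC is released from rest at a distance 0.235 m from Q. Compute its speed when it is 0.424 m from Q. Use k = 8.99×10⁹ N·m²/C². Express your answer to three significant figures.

Only the electrostatic force acts, so mechanical energy is conserved: ½mv² = U₁ − U₂ = kQq(1/r₁ − 1/r₂).
U₁ − U₂ = (8.99×10⁹ N·m²/C²)(6.55×10⁻⁹ C)(3.61×10⁻⁹ C)(1/0.235 − 1/0.424) = 4.03×10⁻⁷ J.
v = √(2·4.03×10⁻⁷/3.38×10⁻³) = 0.0154 m/s.

0.0154 m/s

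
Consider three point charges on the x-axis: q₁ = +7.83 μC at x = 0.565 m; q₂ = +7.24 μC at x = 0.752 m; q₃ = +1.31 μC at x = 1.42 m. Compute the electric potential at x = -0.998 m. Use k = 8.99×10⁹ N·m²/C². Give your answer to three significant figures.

The total potential is the scalar sum of each charge's contribution, V = Σ kqᵢ/rᵢ.
Distances from the field point to each charge: r₁ = 1.56 m, r₂ = 1.75 m, r₃ = 2.42 m.
V = k[(7.83×10⁻⁶)/(1.56) + (7.24×10⁻⁶)/(1.75) + (1.31×10⁻⁶)/(2.42)] = 8.71×10⁴ V.

8.71×10⁴ V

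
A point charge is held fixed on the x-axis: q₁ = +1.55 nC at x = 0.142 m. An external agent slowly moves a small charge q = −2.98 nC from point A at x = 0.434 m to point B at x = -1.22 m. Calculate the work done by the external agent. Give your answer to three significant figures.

1.12×10⁻⁷ J

For quasistatic motion the external work equals the change in potential energy: W_ext = qΔV = q(V_B − V_A).
At A: distance to the source charge is 0.292 m; V_A = kq₁/r = 47.7 V.
At B: distance to the source charge is 1.36 m; V_B = kq₁/r = 10.2 V.
ΔV = V_B − V_A = -37.5 V.
W_ext = qΔV = (-2.98×10⁻⁹ C)(-37.5 V) = 1.12×10⁻⁷ J.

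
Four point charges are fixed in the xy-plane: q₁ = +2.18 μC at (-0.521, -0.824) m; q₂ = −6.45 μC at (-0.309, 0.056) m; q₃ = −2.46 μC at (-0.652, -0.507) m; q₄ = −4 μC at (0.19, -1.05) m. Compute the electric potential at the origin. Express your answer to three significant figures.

-2.25×10⁵ V

Electric potential is a scalar, so the contributions from each charge add algebraically: V = Σ kqᵢ/rᵢ.
Distances from the field point to each charge: r₁ = 0.975 m, r₂ = 0.314 m, r₃ = 0.826 m, r₄ = 1.07 m.
V = k[(2.18×10⁻⁶)/(0.975) + (-6.45×10⁻⁶)/(0.314) + (-2.46×10⁻⁶)/(0.826) + (-4.00×10⁻⁶)/(1.07)] = -2.25×10⁵ V.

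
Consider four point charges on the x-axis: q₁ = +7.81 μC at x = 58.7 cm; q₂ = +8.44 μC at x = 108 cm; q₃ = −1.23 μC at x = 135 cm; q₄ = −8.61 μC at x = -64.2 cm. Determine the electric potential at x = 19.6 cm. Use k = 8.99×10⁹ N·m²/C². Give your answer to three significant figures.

1.63×10⁵ V

The total potential is the scalar sum of each charge's contribution, V = Σ kqᵢ/rᵢ.
Distances from the field point to each charge: r₁ = 0.391 m, r₂ = 0.884 m, r₃ = 1.15 m, r₄ = 0.838 m.
V = k[(7.81×10⁻⁶)/(0.391) + (8.44×10⁻⁶)/(0.884) + (-1.23×10⁻⁶)/(1.15) + (-8.61×10⁻⁶)/(0.838)] = 1.63×10⁵ V.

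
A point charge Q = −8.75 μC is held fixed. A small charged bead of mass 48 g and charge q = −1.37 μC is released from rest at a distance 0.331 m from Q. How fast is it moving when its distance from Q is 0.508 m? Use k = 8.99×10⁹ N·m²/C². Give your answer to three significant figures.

Only the electrostatic force acts, so mechanical energy is conserved: ½mv² = U₁ − U₂ = kQq(1/r₁ − 1/r₂).
U₁ − U₂ = (8.99×10⁹ N·m²/C²)(-8.75×10⁻⁶ C)(-1.37×10⁻⁶ C)(1/0.331 − 1/0.508) = 0.113 J.
v = √(2·0.113/0.0480) = 2.17 m/s.

2.17 m/s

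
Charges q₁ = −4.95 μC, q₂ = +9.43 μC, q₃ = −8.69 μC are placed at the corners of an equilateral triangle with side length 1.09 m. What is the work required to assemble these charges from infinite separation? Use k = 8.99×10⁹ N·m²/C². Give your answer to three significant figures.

-0.706 J

The assembly work is the sum of pairwise potential energies, U = Σ_{i<j} kqᵢqⱼ/rᵢⱼ.
All three pair separations equal the side length, 1.09 m.
U = (-0.385) + (0.355) + (-0.676) = -0.706 J.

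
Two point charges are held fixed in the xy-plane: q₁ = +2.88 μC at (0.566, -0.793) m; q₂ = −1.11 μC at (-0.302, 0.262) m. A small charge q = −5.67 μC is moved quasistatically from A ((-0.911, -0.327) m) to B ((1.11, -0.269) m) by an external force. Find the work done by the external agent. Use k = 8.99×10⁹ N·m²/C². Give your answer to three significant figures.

For quasistatic motion the external work equals the change in potential energy: W_ext = qΔV = q(V_B − V_A).
At A: distances to the source charges are 1.55 m, 0.847 m; V_A = Σ kqᵢ/rᵢ = 4940 V.
At B: distances to the source charges are 0.755 m, 1.51 m; V_B = Σ kqᵢ/rᵢ = 2.77×10⁴ V.
ΔV = V_B − V_A = 2.27×10⁴ V.
W_ext = qΔV = (-5.67×10⁻⁶ C)(2.27×10⁴ V) = -0.129 J.

-0.129 J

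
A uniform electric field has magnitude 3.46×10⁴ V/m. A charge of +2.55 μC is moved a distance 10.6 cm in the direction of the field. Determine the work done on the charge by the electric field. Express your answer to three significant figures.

9.35×10⁻³ J

The potential change for a displacement 10.6 cm in the direction of the field is ΔV = −Ed = -3670 V.
W_field = −qΔV = 9.35×10⁻³ J.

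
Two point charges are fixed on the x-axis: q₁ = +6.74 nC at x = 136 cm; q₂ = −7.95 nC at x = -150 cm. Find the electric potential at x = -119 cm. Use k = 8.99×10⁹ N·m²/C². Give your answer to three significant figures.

Electric potential is a scalar, so the contributions from each charge add algebraically: V = Σ kqᵢ/rᵢ.
Distances from the field point to each charge: r₁ = 2.55 m, r₂ = 0.310 m.
V = k[(6.74×10⁻⁹)/(2.55) + (-7.95×10⁻⁹)/(0.310)] = -207 V.

-207 V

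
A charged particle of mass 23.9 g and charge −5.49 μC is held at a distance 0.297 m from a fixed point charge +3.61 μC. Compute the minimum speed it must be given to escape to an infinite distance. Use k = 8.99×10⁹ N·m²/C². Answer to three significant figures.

7.09 m/s

To just escape, total mechanical energy must reach zero at infinity: ½mv²_min + U = 0, so ½mv²_min = −U = |kQq|/r.
|U| = |kQq|/r = (8.99×10⁹ N·m²/C²)(3.61×10⁻⁶)(5.49×10⁻⁶)/(0.297) = 0.600 J.
v_min = √(2|U|/m) = √(2·0.600/0.0239) = 7.09 m/s.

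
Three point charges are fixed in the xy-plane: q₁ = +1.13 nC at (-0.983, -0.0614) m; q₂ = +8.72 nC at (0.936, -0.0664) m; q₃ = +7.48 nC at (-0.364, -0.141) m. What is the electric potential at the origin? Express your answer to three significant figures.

Electric potential is a scalar, so the contributions from each charge add algebraically: V = Σ kqᵢ/rᵢ.
Distances from the field point to each charge: r₁ = 0.985 m, r₂ = 0.938 m, r₃ = 0.390 m.
V = k[(1.13×10⁻⁹)/(0.985) + (8.72×10⁻⁹)/(0.938) + (7.48×10⁻⁹)/(0.390)] = 266 V.

266 V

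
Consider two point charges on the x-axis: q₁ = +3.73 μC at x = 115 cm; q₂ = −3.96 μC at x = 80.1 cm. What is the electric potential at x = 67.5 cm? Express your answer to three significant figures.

Electric potential is a scalar, so the contributions from each charge add algebraically: V = Σ kqᵢ/rᵢ.
Distances from the field point to each charge: r₁ = 0.475 m, r₂ = 0.126 m.
V = k[(3.73×10⁻⁶)/(0.475) + (-3.96×10⁻⁶)/(0.126)] = -2.12×10⁵ V.

-2.12×10⁵ V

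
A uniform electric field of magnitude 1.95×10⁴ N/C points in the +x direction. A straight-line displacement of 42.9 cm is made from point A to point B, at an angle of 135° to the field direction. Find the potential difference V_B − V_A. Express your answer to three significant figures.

Only the component of displacement along E changes the potential: ΔV = −E·d·cosθ.
ΔV = −(1.95×10⁴ V/m)(0.429 m)cos135° = 5920 V.

5920 V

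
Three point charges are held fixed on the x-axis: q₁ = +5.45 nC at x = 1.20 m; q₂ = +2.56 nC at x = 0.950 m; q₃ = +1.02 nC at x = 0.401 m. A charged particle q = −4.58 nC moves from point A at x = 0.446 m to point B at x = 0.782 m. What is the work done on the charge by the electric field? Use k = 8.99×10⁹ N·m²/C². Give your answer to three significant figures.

The work done by the electric force is W_field = −ΔU = −q(V_B − V_A) = q(V_A − V_B).
At A: distances to the source charges are 0.754 m, 0.504 m, 0.0450 m; V_A = Σ kqᵢ/rᵢ = 314 V.
At B: distances to the source charges are 0.418 m, 0.168 m, 0.381 m; V_B = Σ kqᵢ/rᵢ = 278 V.
ΔV = V_B − V_A = -36.1 V.
W_field = −qΔV = −(-4.58×10⁻⁹ C)(-36.1 V) = -1.66×10⁻⁷ J.

-1.66×10⁻⁷ J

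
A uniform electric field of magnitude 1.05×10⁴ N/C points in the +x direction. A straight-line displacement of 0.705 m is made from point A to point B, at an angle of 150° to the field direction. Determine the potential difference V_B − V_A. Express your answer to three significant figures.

Only the component of displacement along E changes the potential: ΔV = −E·d·cosθ.
ΔV = −(1.05×10⁴ V/m)(0.705 m)cos150° = 6410 V.

6410 V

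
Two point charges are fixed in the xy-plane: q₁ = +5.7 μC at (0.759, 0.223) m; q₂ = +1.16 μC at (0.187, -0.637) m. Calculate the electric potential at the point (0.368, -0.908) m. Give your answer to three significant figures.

The total potential is the scalar sum of each charge's contribution, V = Σ kqᵢ/rᵢ.
Distances from the field point to each charge: r₁ = 1.20 m, r₂ = 0.326 m.
V = k[(5.70×10⁻⁶)/(1.20) + (1.16×10⁻⁶)/(0.326)] = 7.48×10⁴ V.

7.48×10⁴ V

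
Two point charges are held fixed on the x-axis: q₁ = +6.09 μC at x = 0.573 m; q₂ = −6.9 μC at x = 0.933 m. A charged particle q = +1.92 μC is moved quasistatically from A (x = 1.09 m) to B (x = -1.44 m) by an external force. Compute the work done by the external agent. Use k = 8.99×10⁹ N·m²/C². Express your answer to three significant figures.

0.557 J

For quasistatic motion the external work equals the change in potential energy: W_ext = qΔV = q(V_B − V_A).
At A: distances to the source charges are 0.517 m, 0.157 m; V_A = Σ kqᵢ/rᵢ = -2.89×10⁵ V.
At B: distances to the source charges are 2.01 m, 2.37 m; V_B = Σ kqᵢ/rᵢ = 1060 V.
ΔV = V_B − V_A = 2.90×10⁵ V.
W_ext = qΔV = (1.92×10⁻⁶ C)(2.90×10⁵ V) = 0.557 J.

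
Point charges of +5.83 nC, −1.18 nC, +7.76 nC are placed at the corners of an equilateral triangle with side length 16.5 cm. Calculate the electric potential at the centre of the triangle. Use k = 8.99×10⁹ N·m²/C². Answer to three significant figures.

1170 V

Electric potential is a scalar, so the contributions from each charge add algebraically: V = Σ kqᵢ/rᵢ.
The distance from each vertex to the centroid is a/√3 = 0.0953 m.
V = k[(5.83×10⁻⁹)/(0.0953) + (-1.18×10⁻⁹)/(0.0953) + (7.76×10⁻⁹)/(0.0953)] = 1170 V.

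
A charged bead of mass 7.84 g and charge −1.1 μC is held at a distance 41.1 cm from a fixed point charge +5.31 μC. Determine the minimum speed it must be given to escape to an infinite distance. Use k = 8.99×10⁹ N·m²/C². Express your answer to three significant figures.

To just escape, total mechanical energy must reach zero at infinity: ½mv²_min + U = 0, so ½mv²_min = −U = |kQq|/r.
|U| = |kQq|/r = (8.99×10⁹ N·m²/C²)(5.31×10⁻⁶)(1.10×10⁻⁶)/(0.411) = 0.128 J.
v_min = √(2|U|/m) = √(2·0.128/7.84×10⁻³) = 5.71 m/s.

5.71 m/s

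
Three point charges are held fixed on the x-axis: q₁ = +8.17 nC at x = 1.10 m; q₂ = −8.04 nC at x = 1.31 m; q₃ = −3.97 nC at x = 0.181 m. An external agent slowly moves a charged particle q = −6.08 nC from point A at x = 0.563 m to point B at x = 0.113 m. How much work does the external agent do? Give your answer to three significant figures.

2.78×10⁻⁶ J

For quasistatic motion the external work equals the change in potential energy: W_ext = qΔV = q(V_B − V_A).
At A: distances to the source charges are 0.537 m, 0.747 m, 0.382 m; V_A = Σ kqᵢ/rᵢ = -53.4 V.
At B: distances to the source charges are 0.987 m, 1.20 m, 0.0680 m; V_B = Σ kqᵢ/rᵢ = -511 V.
ΔV = V_B − V_A = -457 V.
W_ext = qΔV = (-6.08×10⁻⁹ C)(-457 V) = 2.78×10⁻⁶ J.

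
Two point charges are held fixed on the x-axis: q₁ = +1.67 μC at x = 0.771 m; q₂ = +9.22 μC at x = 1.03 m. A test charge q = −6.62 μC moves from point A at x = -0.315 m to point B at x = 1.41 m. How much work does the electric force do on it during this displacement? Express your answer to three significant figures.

1.10 J

The work done by the electric force is W_field = −ΔU = −q(V_B − V_A) = q(V_A − V_B).
At A: distances to the source charges are 1.09 m, 1.34 m; V_A = Σ kqᵢ/rᵢ = 7.55×10⁴ V.
At B: distances to the source charges are 0.639 m, 0.380 m; V_B = Σ kqᵢ/rᵢ = 2.42×10⁵ V.
ΔV = V_B − V_A = 1.66×10⁵ V.
W_field = −qΔV = −(-6.62×10⁻⁶ C)(1.66×10⁵ V) = 1.10 J.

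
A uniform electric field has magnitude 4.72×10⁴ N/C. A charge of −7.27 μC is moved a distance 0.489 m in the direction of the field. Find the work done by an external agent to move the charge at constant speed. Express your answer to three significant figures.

0.168 J

The potential change for a displacement 0.489 m in the direction of the field is ΔV = −Ed = -2.31×10⁴ V.
W_ext = qΔV = 0.168 J.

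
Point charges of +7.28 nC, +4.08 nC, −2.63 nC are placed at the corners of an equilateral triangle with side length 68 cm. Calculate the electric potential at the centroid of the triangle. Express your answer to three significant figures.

Electric potential is a scalar, so the contributions from each charge add algebraically: V = Σ kqᵢ/rᵢ.
The distance from each vertex to the centroid is a/√3 = 0.393 m.
V = k[(7.28×10⁻⁹)/(0.393) + (4.08×10⁻⁹)/(0.393) + (-2.63×10⁻⁹)/(0.393)] = 200 V.

200 V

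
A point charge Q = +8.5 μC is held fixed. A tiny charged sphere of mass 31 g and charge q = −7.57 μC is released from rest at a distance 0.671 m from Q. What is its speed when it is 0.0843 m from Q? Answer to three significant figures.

19.7 m/s

Only the electrostatic force acts, so mechanical energy is conserved: ½mv² = U₁ − U₂ = kQq(1/r₁ − 1/r₂).
U₁ − U₂ = (8.99×10⁹ N·m²/C²)(8.50×10⁻⁶ C)(-7.57×10⁻⁶ C)(1/0.671 − 1/0.0843) = 6.00 J.
v = √(2·6.00/0.0310) = 19.7 m/s.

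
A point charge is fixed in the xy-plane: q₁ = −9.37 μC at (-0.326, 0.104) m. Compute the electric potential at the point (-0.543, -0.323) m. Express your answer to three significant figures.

Electric potential is a scalar, so the contributions from each charge add algebraically: V = Σ kqᵢ/rᵢ.
Distances from the field point to each charge: r₁ = 0.479 m.
V = k[(-9.37×10⁻⁶)/(0.479)] = -1.76×10⁵ V.

-1.76×10⁵ V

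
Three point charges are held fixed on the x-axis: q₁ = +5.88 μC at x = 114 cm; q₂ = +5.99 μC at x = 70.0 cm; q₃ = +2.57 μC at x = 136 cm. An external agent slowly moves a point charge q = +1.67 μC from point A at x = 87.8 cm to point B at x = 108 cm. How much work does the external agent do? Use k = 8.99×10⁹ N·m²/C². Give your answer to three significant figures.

For quasistatic motion the external work equals the change in potential energy: W_ext = qΔV = q(V_B − V_A).
At A: distances to the source charges are 0.262 m, 0.178 m, 0.482 m; V_A = Σ kqᵢ/rᵢ = 5.52×10⁵ V.
At B: distances to the source charges are 0.0600 m, 0.380 m, 0.280 m; V_B = Σ kqᵢ/rᵢ = 1.11×10⁶ V.
ΔV = V_B − V_A = 5.53×10⁵ V.
W_ext = qΔV = (1.67×10⁻⁶ C)(5.53×10⁵ V) = 0.924 J.

0.924 J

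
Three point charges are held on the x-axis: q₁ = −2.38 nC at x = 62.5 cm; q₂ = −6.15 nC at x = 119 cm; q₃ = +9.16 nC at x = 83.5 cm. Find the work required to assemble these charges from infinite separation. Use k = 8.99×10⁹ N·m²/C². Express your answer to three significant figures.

The work to assemble the configuration equals its total potential energy, U = Σ kqᵢqⱼ/rᵢⱼ over all pairs.
Pair separations: r₁₂ = 0.565 m, r₁₃ = 0.210 m, r₂₃ = 0.355 m.
U = (2.33×10⁻⁷) + (-9.33×10⁻⁷) + (-1.43×10⁻⁶) = -2.13×10⁻⁶ J.

-2.13×10⁻⁶ J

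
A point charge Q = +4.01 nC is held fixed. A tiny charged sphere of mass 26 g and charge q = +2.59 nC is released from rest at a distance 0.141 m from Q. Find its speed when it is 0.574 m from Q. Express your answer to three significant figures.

Only the electrostatic force acts, so mechanical energy is conserved: ½mv² = U₁ − U₂ = kQq(1/r₁ − 1/r₂).
U₁ − U₂ = (8.99×10⁹ N·m²/C²)(4.01×10⁻⁹ C)(2.59×10⁻⁹ C)(1/0.141 − 1/0.574) = 5.00×10⁻⁷ J.
v = √(2·5.00×10⁻⁷/0.0260) = 6.20×10⁻³ m/s.

6.20×10⁻³ m/s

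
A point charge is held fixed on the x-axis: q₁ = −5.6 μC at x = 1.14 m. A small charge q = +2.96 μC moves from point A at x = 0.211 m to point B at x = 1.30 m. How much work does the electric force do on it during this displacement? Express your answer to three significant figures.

0.771 J

The work done by the electric force is W_field = −ΔU = −q(V_B − V_A) = q(V_A − V_B).
At A: distance to the source charge is 0.929 m; V_A = kq₁/r = -5.42×10⁴ V.
At B: distance to the source charge is 0.160 m; V_B = kq₁/r = -3.15×10⁵ V.
ΔV = V_B − V_A = -2.60×10⁵ V.
W_field = −qΔV = −(2.96×10⁻⁶ C)(-2.60×10⁵ V) = 0.771 J.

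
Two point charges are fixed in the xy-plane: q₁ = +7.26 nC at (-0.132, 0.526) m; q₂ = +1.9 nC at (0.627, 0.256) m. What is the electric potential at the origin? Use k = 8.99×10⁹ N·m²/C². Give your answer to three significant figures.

Electric potential is a scalar, so the contributions from each charge add algebraically: V = Σ kqᵢ/rᵢ.
Distances from the field point to each charge: r₁ = 0.542 m, r₂ = 0.677 m.
V = k[(7.26×10⁻⁹)/(0.542) + (1.90×10⁻⁹)/(0.677)] = 146 V.

146 V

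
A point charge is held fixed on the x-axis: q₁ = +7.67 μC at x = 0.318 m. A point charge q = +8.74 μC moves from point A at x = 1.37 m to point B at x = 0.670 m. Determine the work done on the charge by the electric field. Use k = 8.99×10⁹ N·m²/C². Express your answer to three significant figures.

The work done by the electric force is W_field = −ΔU = −q(V_B − V_A) = q(V_A − V_B).
At A: distance to the source charge is 1.05 m; V_A = kq₁/r = 6.55×10⁴ V.
At B: distance to the source charge is 0.352 m; V_B = kq₁/r = 1.96×10⁵ V.
ΔV = V_B − V_A = 1.30×10⁵ V.
W_field = −qΔV = −(8.74×10⁻⁶ C)(1.30×10⁵ V) = -1.14 J.

-1.14 J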